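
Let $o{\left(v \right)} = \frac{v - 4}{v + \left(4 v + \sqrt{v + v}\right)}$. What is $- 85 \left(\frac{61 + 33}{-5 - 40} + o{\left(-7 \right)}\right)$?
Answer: $\frac{80257}{531} - \frac{935 i \sqrt{14}}{1239} \approx 151.14 - 2.8236 i$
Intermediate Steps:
$o{\left(v \right)} = \frac{-4 + v}{5 v + \sqrt{2} \sqrt{v}}$ ($o{\left(v \right)} = \frac{-4 + v}{v + \left(4 v + \sqrt{2 v}\right)} = \frac{-4 + v}{v + \left(4 v + \sqrt{2} \sqrt{v}\right)} = \frac{-4 + v}{5 v + \sqrt{2} \sqrt{v}}$)
$- 85 \left(\frac{61 + 33}{-5 - 40} + o{\left(-7 \right)}\right) = - 85 \left(\frac{61 + 33}{-5 - 40} + \frac{-4 - 7}{5 \left(-7\right) + \sqrt{2} \sqrt{-7}}\right) = - 85 \left(\frac{94}{-45} + \frac{1}{-35 + \sqrt{2} i \sqrt{7}} \left(-11\right)\right) = - 85 \left(94 \left(- \frac{1}{45}\right) + \frac{1}{-35 + i \sqrt{14}} \left(-11\right)\right) = - 85 \left(- \frac{94}{45} - \frac{11}{-35 + i \sqrt{14}}\right) = \frac{1598}{9} + \frac{935}{-35 + i \sqrt{14}}$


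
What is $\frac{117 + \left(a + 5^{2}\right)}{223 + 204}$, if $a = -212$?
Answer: $- \frac{10}{61} \approx -0.16393$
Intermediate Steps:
$\frac{117 + \left(a + 5^{2}\right)}{223 + 204} = \frac{117 - \left(212 - 5^{2}\right)}{223 + 204} = \frac{117 + \left(-212 + 25\right)}{427} = \left(117 - 187\right) \frac{1}{427} = \left(-70\right) \frac{1}{427} = - \frac{10}{61}$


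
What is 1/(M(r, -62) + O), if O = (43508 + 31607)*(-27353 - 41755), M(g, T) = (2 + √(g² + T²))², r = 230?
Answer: -324436917/1684149009799381480 - √14186/3368298019598762960 ≈ -1.9264e-10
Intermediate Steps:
M(g, T) = (2 + √(T² + g²))²
O = -5191047420 (O = 75115*(-69108) = -5191047420)
1/(M(r, -62) + O) = 1/((2 + √((-62)² + 230²))² - 5191047420) = 1/((2 + √(3844 + 52900))² - 5191047420) = 1/((2 + √56744)² - 5191047420) = 1/((2 + 2*√14186)² - 5191047420) = 1/(-5191047420 + (2 + 2*√14186)²)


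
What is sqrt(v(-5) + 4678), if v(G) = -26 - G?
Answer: sqrt(4657) ≈ 68.242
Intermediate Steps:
sqrt(v(-5) + 4678) = sqrt((-26 - 1*(-5)) + 4678) = sqrt((-26 + 5) + 4678) = sqrt(-21 + 4678) = sqrt(4657)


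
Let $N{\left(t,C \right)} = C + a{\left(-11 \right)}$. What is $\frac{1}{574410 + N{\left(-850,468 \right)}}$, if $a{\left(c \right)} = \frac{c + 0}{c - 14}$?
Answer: $\frac{25}{14371961} \approx 1.7395 \cdot 10^{-6}$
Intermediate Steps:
$a{\left(c \right)} = \frac{c}{-14 + c}$
$N{\left(t,C \right)} = \frac{11}{25} + C$ ($N{\left(t,C \right)} = C - \frac{11}{-14 - 11} = C - \frac{11}{-25} = C - - \frac{11}{25} = C + \frac{11}{25} = \frac{11}{25} + C$)
$\frac{1}{574410 + N{\left(-850,468 \right)}} = \frac{1}{574410 + \left(\frac{11}{25} + 468\right)} = \frac{1}{574410 + \frac{11711}{25}} = \frac{1}{\frac{14371961}{25}} = \frac{25}{14371961}$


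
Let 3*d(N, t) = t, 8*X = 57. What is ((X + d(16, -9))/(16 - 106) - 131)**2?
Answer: 989165401/57600 ≈ 17173.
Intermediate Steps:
X = 57/8 (X = (1/8)*57 = 57/8 ≈ 7.1250)
d(N, t) = t/3
((X + d(16, -9))/(16 - 106) - 131)**2 = ((57/8 + (1/3)*(-9))/(16 - 106) - 131)**2 = ((57/8 - 3)/(-90) - 131)**2 = ((33/8)*(-1/90) - 131)**2 = (-11/240 - 131)**2 = (-31451/240)**2 = 989165401/57600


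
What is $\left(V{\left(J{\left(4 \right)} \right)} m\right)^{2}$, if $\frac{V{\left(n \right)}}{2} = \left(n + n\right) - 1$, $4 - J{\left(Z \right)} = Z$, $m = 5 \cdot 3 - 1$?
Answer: $784$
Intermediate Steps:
$m = 14$ ($m = 15 - 1 = 14$)
$J{\left(Z \right)} = 4 - Z$
$V{\left(n \right)} = -2 + 4 n$ ($V{\left(n \right)} = 2 \left(\left(n + n\right) - 1\right) = 2 \left(2 n - 1\right) = 2 \left(-1 + 2 n\right) = -2 + 4 n$)
$\left(V{\left(J{\left(4 \right)} \right)} m\right)^{2} = \left(\left(-2 + 4 \left(4 - 4\right)\right) 14\right)^{2} = \left(\left(-2 + 4 \cdot 0\right) 14\right)^{2} = \left(\left(-2 + 0\right) 14\right)^{2} = \left(\left(-2\right) 14\right)^{2} = \left(-28\right)^{2} = 784$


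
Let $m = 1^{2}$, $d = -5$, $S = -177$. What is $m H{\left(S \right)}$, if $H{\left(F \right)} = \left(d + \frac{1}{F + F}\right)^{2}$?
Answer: $\frac{3136441}{125316} \approx 25.028$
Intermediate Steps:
$H{\left(F \right)} = \left(-5 + \frac{1}{2 F}\right)^{2}$ ($H{\left(F \right)} = \left(-5 + \frac{1}{F + F}\right)^{2} = \left(-5 + \frac{1}{2 F}\right)^{2}$)
$m = 1$
$m H{\left(S \right)} = 1 \frac{\left(1 - -1770\right)^{2}}{4 \cdot 31329} = 1 \cdot \frac{1}{4} \cdot \frac{1}{31329} \left(1 + 1770\right)^{2} = 1 \cdot \frac{1}{4} \cdot \frac{1}{31329} \cdot 1771^{2} = 1 \cdot \frac{1}{4} \cdot \frac{1}{31329} \cdot 3136441 = 1 \cdot \frac{3136441}{125316} = \frac{3136441}{125316}$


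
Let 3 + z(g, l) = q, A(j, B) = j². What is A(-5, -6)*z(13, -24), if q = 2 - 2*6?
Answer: -325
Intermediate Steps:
q = -10 (q = 2 - 12 = -10)
z(g, l) = -13 (z(g, l) = -3 - 10 = -13)
A(-5, -6)*z(13, -24) = (-5)²*(-13) = 25*(-13) = -325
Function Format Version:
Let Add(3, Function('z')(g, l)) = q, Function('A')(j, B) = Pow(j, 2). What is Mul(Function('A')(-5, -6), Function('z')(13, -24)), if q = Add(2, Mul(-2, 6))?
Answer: -325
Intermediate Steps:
q = -10 (q = Add(2, -12) = -10)
Function('z')(g, l) = -13 (Function('z')(g, l) = Add(-3, -10) = -13)
Mul(Function('A')(-5, -6), Function('z')(13, -24)) = Mul(Pow(-5, 2), -13) = Mul(25, -13) = -325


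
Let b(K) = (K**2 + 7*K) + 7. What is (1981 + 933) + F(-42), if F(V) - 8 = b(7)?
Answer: 3027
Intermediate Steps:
b(K) = 7 + K**2 + 7*K
F(V) = 113 (F(V) = 8 + (7 + 7**2 + 7*7) = 8 + (7 + 49 + 49) = 8 + 105 = 113)
(1981 + 933) + F(-42) = (1981 + 933) + 113 = 2914 + 113 = 3027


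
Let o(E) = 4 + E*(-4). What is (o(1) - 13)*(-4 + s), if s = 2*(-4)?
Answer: 156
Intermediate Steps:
s = -8
o(E) = 4 - 4*E
(o(1) - 13)*(-4 + s) = ((4 - 4*1) - 13)*(-4 - 8) = ((4 - 4) - 13)*(-12) = (0 - 13)*(-12) = -13*(-12) = 156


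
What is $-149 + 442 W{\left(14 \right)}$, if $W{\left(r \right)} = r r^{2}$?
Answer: $1212699$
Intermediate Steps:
$W{\left(r \right)} = r^{3}$
$-149 + 442 W{\left(14 \right)} = -149 + 442 \cdot 14^{3} = -149 + 442 \cdot 2744 = -149 + 1212848 = 1212699$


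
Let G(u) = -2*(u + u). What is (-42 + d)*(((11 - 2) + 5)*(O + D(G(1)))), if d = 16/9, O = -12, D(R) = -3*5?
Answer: 15204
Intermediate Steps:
G(u) = -4*u
D(R) = -15
d = 16/9 (d = 16*(⅑) = 16/9 ≈ 1.7778)
(-42 + d)*(((11 - 2) + 5)*(O + D(G(1)))) = (-42 + 16/9)*(((11 - 2) + 5)*(-12 - 15)) = -362*(9 + 5)*(-27)/9 = -5068*(-27)/9 = -362/9*(-378) = 15204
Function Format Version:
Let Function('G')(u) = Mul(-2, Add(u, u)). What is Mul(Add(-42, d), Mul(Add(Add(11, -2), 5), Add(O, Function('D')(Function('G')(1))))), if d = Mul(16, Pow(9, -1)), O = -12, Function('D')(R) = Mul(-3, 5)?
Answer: 15204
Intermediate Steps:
Function('G')(u) = Mul(-4, u) (Function('G')(u) = Mul(-2, Mul(2, u)) = Mul(-4, u))
Function('D')(R) = -15
d = Rational(16, 9) (d = Mul(16, Rational(1, 9)) = Rational(16, 9) ≈ 1.7778)
Mul(Add(-42, d), Mul(Add(Add(11, -2), 5), Add(O, Function('D')(Function('G')(1))))) = Mul(Add(-42, Rational(16, 9)), Mul(Add(Add(11, -2), 5), Add(-12, -15))) = Mul(Rational(-362, 9), Mul(Add(9, 5), -27)) = Mul(Rational(-362, 9), Mul(14, -27)) = Mul(Rational(-362, 9), -378) = 15204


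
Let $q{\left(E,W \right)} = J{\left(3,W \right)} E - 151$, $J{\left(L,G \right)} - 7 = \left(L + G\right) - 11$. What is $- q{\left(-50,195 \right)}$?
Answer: $9851$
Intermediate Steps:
$J{\left(L,G \right)} = -4 + G + L$ ($J{\left(L,G \right)} = 7 - \left(11 - G - L\right) = 7 + \left(-11 + G + L\right) = -4 + G + L$)
$q{\left(E,W \right)} = -151 + E \left(-1 + W\right)$ ($q{\left(E,W \right)} = \left(-4 + W + 3\right) E - 151 = \left(-1 + W\right) E - 151 = E \left(-1 + W\right) - 151 = -151 + E \left(-1 + W\right)$)
$- q{\left(-50,195 \right)} = - (-151 - 50 \left(-1 + 195\right)) = - (-151 - 9700) = \left(-1\right) \left(-9851\right) = 9851$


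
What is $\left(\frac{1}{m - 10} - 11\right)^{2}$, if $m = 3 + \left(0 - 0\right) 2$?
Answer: $\frac{6084}{49} \approx 124.16$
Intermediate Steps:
$m = 3$ ($m = 3 + \left(0 + 0\right) 2 = 3 + 0 \cdot 2 = 3 + 0 = 3$)
$\left(\frac{1}{m - 10} - 11\right)^{2} = \left(\frac{1}{3 - 10} - 11\right)^{2} = \left(\frac{1}{-7} - 11\right)^{2} = \left(- \frac{1}{7} - 11\right)^{2} = \left(- \frac{78}{7}\right)^{2} = \frac{6084}{49}$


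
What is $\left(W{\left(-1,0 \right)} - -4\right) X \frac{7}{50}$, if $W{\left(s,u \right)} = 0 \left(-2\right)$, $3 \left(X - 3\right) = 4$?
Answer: $\frac{182}{75} \approx 2.4267$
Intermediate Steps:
$X = \frac{13}{3}$ ($X = 3 + \frac{1}{3} \cdot 4 = 3 + \frac{4}{3} = \frac{13}{3} \approx 4.3333$)
$W{\left(s,u \right)} = 0$
$\left(W{\left(-1,0 \right)} - -4\right) X \frac{7}{50} = \left(0 - -4\right) \frac{13}{3} \cdot \frac{7}{50} = \left(0 + \left(-1 + 5\right)\right) \frac{13}{3} \cdot 7 \cdot \frac{1}{50} = \left(0 + 4\right) \frac{13}{3} \cdot \frac{7}{50} = 4 \cdot \frac{13}{3} \cdot \frac{7}{50} = \frac{52}{3} \cdot \frac{7}{50} = \frac{182}{75}$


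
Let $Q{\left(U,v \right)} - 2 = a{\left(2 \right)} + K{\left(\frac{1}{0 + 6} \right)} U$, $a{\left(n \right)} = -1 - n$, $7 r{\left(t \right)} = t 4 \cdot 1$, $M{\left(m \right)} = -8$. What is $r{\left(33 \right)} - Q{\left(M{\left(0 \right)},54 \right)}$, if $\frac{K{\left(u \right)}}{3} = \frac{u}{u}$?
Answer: $\frac{307}{7} \approx 43.857$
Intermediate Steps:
$K{\left(u \right)} = 3$ ($K{\left(u \right)} = 3 \frac{u}{u} = 3 \cdot 1 = 3$)
$r{\left(t \right)} = \frac{4 t}{7}$ ($r{\left(t \right)} = \frac{t 4 \cdot 1}{7} = \frac{4 t 1}{7} = \frac{4 t}{7}$)
$Q{\left(U,v \right)} = -1 + 3 U$ ($Q{\left(U,v \right)} = 2 + \left(\left(-1 - 2\right) + 3 U\right) = 2 + \left(-3 + 3 U\right) = -1 + 3 U$)
$r{\left(33 \right)} - Q{\left(M{\left(0 \right)},54 \right)} = \frac{4}{7} \cdot 33 - \left(-1 + 3 \left(-8\right)\right) = \frac{132}{7} - \left(-1 - 24\right) = \frac{132}{7} - -25 = \frac{132}{7} + 25 = \frac{307}{7}$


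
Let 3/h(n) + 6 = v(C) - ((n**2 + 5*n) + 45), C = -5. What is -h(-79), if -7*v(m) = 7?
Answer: 1/1966 ≈ 0.00050865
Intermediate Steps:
v(m) = -1 (v(m) = -1/7*7 = -1)
h(n) = 3/(-52 - n**2 - 5*n) (h(n) = 3/(-6 + (-1 - ((n**2 + 5*n) + 45))) = 3/(-6 + (-1 - (45 + n**2 + 5*n))) = 3/(-6 + (-1 + (-45 - n**2 - 5*n))) = 3/(-6 + (-46 - n**2 - 5*n)) = 3/(-52 - n**2 - 5*n))
-h(-79) = -(-3)/(52 + (-79)**2 + 5*(-79)) = -(-3)/(52 + 6241 - 395) = -(-3)/5898 = -1*(-1/1966) = 1/1966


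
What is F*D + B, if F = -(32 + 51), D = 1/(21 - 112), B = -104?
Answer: -9381/91 ≈ -103.09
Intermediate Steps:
D = -1/91 (D = 1/(-91) = -1/91 ≈ -0.010989)
F = -83 (F = -1*83 = -83)
F*D + B = -83*(-1/91) - 104 = 83/91 - 104 = -9381/91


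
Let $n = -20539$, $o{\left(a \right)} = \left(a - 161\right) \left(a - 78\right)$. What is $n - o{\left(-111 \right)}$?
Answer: $-71947$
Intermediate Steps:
$o{\left(a \right)} = \left(-161 + a\right) \left(-78 + a\right)$
$n - o{\left(-111 \right)} = -20539 - \left(12558 + \left(-111\right)^{2} - -26529\right) = -20539 - \left(12558 + 12321 + 26529\right) = -20539 - 51408 = -71947$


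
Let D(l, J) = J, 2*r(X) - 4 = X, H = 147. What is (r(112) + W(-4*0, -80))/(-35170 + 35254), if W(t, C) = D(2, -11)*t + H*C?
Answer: -5851/42 ≈ -139.31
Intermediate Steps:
r(X) = 2 + X/2
W(t, C) = -11*t + 147*C
(r(112) + W(-4*0, -80))/(-35170 + 35254) = ((2 + (1/2)*112) + (-(-44)*0 + 147*(-80)))/(-35170 + 35254) = ((2 + 56) + (-11*0 - 11760))/84 = (58 + (0 - 11760))*(1/84) = (58 - 11760)*(1/84) = -11702*1/84 = -5851/42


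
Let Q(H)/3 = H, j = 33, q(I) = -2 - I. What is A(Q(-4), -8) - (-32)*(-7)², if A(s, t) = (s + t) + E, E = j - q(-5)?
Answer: 1578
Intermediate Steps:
Q(H) = 3*H
E = 30 (E = 33 - (-2 - 1*(-5)) = 33 - (-2 + 5) = 33 - 1*3 = 33 - 3 = 30)
A(s, t) = 30 + s + t (A(s, t) = (s + t) + 30 = 30 + s + t)
A(Q(-4), -8) - (-32)*(-7)² = (30 + 3*(-4) - 8) - (-32)*(-7)² = (30 - 12 - 8) - (-32)*49 = 10 - 1*(-1568) = 10 + 1568 = 1578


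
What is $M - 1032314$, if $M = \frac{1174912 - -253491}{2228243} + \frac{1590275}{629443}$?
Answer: $- \frac{1447869580023377432}{1402551958649} \approx -1.0323 \cdot 10^{6}$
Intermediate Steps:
$M = \frac{4442617406354}{1402551958649}$ ($M = \left(1174912 + 253491\right) \frac{1}{2228243} + 1590275 \cdot \frac{1}{629443} = 1428403 \cdot \frac{1}{2228243} + \frac{1590275}{629443} = \frac{1428403}{2228243} + \frac{1590275}{629443} = \frac{4442617406354}{1402551958649} \approx 3.1675$)
$M - 1032314 = \frac{4442617406354}{1402551958649} - 1032314 = - \frac{1447869580023377432}{1402551958649}$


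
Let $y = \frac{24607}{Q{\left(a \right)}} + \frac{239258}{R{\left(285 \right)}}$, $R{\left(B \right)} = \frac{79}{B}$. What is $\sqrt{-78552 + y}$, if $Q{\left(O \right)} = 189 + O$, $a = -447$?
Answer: $\frac{\sqrt{325901044730586}}{20382} \approx 885.72$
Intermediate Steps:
$y = \frac{17590696787}{20382}$ ($y = \frac{24607}{189 - 447} + \frac{239258}{79 \cdot \frac{1}{285}} = \frac{24607}{-258} + \frac{239258}{79 \cdot \frac{1}{285}} = 24607 \left(- \frac{1}{258}\right) + \frac{239258}{\frac{79}{285}} = - \frac{24607}{258} + 239258 \cdot \frac{285}{79} = - \frac{24607}{258} + \frac{68188530}{79} = \frac{17590696787}{20382} \approx 8.6305 \cdot 10^{5}$)
$\sqrt{-78552 + y} = \sqrt{-78552 + \frac{17590696787}{20382}} = \sqrt{\frac{15989649923}{20382}} = \frac{\sqrt{325901044730586}}{20382}$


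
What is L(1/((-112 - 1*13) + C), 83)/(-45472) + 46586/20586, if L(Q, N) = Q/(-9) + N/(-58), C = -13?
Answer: 6358341686155/2809663905888 ≈ 2.2630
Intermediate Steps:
L(Q, N) = -Q/9 - N/58 (L(Q, N) = Q*(-⅑) + N*(-1/58) = -Q/9 - N/58)
L(1/((-112 - 1*13) + C), 83)/(-45472) + 46586/20586 = (-1/(9*((-112 - 1*13) - 13)) - 1/58*83)/(-45472) + 46586/20586 = (-1/(9*((-112 - 13) - 13)) - 83/58)*(-1/45472) + 46586*(1/20586) = (-1/(9*(-125 - 13)) - 83/58)*(-1/45472) + 23293/10293 = (-⅑/(-138) - 83/58)*(-1/45472) + 23293/10293 = (-⅑*(-1/138) - 83/58)*(-1/45472) + 23293/10293 = (1/1242 - 83/58)*(-1/45472) + 23293/10293 = -25757/18009*(-1/45472) + 23293/10293 = 25757/818905248 + 23293/10293 = 6358341686155/2809663905888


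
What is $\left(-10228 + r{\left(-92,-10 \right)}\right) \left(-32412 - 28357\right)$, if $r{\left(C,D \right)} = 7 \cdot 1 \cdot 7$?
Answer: $618567651$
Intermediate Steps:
$r{\left(C,D \right)} = 49$ ($r{\left(C,D \right)} = 7 \cdot 7 = 49$)
$\left(-10228 + r{\left(-92,-10 \right)}\right) \left(-32412 - 28357\right) = \left(-10228 + 49\right) \left(-32412 - 28357\right) = \left(-10179\right) \left(-60769\right) = 618567651$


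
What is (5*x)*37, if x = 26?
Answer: 4810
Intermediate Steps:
(5*x)*37 = (5*26)*37 = 130*37 = 4810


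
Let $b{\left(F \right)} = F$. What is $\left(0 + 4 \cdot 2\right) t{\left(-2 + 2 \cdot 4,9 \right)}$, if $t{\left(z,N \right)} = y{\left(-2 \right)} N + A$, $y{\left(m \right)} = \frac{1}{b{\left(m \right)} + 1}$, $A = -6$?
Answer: $-120$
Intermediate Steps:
$y{\left(m \right)} = \frac{1}{1 + m}$ ($y{\left(m \right)} = \frac{1}{m + 1} = \frac{1}{1 + m}$)
$t{\left(z,N \right)} = -6 - N$ ($t{\left(z,N \right)} = \frac{N}{1 - 2} - 6 = \frac{N}{-1} - 6 = - N - 6 = -6 - N$)
$\left(0 + 4 \cdot 2\right) t{\left(-2 + 2 \cdot 4,9 \right)} = \left(0 + 4 \cdot 2\right) \left(-6 - 9\right) = \left(0 + 8\right) \left(-6 - 9\right) = 8 \left(-15\right) = -120$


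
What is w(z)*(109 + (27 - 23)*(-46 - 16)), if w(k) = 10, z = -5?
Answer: -1390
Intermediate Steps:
w(z)*(109 + (27 - 23)*(-46 - 16)) = 10*(109 + (27 - 23)*(-46 - 16)) = 10*(109 + 4*(-62)) = 10*(109 - 248) = 10*(-139) = -1390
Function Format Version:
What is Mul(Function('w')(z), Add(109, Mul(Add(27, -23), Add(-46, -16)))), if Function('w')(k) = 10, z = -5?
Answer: -1390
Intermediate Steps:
Mul(Function('w')(z), Add(109, Mul(Add(27, -23), Add(-46, -16)))) = Mul(10, Add(109, Mul(Add(27, -23), Add(-46, -16)))) = Mul(10, Add(109, Mul(4, -62))) = Mul(10, Add(109, -248)) = Mul(10, -139) = -1390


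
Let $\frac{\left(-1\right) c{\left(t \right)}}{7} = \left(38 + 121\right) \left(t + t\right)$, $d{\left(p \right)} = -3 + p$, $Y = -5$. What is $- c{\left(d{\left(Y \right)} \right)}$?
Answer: $-17808$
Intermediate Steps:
$c{\left(t \right)} = - 2226 t$ ($c{\left(t \right)} = - 7 \left(38 + 121\right) \left(t + t\right) = - 7 \cdot 159 \cdot 2 t = - 7 \cdot 318 t = - 2226 t$)
$- c{\left(d{\left(Y \right)} \right)} = - \left(-2226\right) \left(-3 - 5\right) = - \left(-2226\right) \left(-8\right) = \left(-1\right) 17808 = -17808$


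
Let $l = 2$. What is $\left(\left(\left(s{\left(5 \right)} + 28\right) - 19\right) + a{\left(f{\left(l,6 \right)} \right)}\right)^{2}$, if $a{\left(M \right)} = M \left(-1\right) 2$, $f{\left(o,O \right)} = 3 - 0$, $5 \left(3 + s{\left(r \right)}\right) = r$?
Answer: $1$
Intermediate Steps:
$s{\left(r \right)} = -3 + \frac{r}{5}$
$f{\left(o,O \right)} = 3$ ($f{\left(o,O \right)} = 3 + 0 = 3$)
$a{\left(M \right)} = - 2 M$ ($a{\left(M \right)} = - M 2 = - 2 M$)
$\left(\left(\left(s{\left(5 \right)} + 28\right) - 19\right) + a{\left(f{\left(l,6 \right)} \right)}\right)^{2} = \left(\left(\left(\left(-3 + \frac{1}{5} \cdot 5\right) + 28\right) - 19\right) - 6\right)^{2} = \left(\left(\left(\left(-3 + 1\right) + 28\right) - 19\right) - 6\right)^{2} = \left(\left(\left(-2 + 28\right) - 19\right) - 6\right)^{2} = \left(\left(26 - 19\right) - 6\right)^{2} = \left(7 - 6\right)^{2} = 1^{2} = 1$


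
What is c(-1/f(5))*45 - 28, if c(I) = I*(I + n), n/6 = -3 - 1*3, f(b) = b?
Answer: 1489/5 ≈ 297.80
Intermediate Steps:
n = -36 (n = 6*(-3 - 1*3) = 6*(-3 - 3) = 6*(-6) = -36)
c(I) = I*(-36 + I) (c(I) = I*(I - 36) = I*(-36 + I))
c(-1/f(5))*45 - 28 = ((-1/5)*(-36 - 1/5))*45 - 28 = ((-1*⅕)*(-36 - 1*⅕))*45 - 28 = -(-36 - ⅕)/5*45 - 28 = -⅕*(-181/5)*45 - 28 = (181/25)*45 - 28 = 1629/5 - 28 = 1489/5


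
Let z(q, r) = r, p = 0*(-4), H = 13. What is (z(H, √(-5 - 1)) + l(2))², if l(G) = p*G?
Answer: -6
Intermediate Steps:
p = 0
l(G) = 0 (l(G) = 0*G = 0)
(z(H, √(-5 - 1)) + l(2))² = (√(-5 - 1) + 0)² = (√(-6) + 0)² = (I*√6 + 0)² = (I*√6)² = -6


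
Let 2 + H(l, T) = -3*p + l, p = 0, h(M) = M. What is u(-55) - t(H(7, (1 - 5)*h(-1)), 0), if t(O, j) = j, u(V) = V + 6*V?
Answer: -385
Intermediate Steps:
u(V) = 7*V
H(l, T) = -2 + l (H(l, T) = -2 + (-3*0 + l) = -2 + (0 + l) = -2 + l)
u(-55) - t(H(7, (1 - 5)*h(-1)), 0) = 7*(-55) - 1*0 = -385 + 0 = -385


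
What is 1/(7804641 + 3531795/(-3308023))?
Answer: 3308023/25817928402948 ≈ 1.2813e-7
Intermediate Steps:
1/(7804641 + 3531795/(-3308023)) = 1/(7804641 + 3531795*(-1/3308023)) = 1/(7804641 - 3531795/3308023) = 1/(25817928402948/3308023) = 3308023/25817928402948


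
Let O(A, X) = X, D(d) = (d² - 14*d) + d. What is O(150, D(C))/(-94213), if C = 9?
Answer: 36/94213 ≈ 0.00038211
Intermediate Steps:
D(d) = d² - 13*d
O(150, D(C))/(-94213) = (9*(-13 + 9))/(-94213) = (9*(-4))*(-1/94213) = -36*(-1/94213) = 36/94213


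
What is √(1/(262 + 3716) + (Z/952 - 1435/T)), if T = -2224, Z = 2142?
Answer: √393457645477/368628 ≈ 1.7016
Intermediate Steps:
√(1/(262 + 3716) + (Z/952 - 1435/T)) = √(1/(262 + 3716) + (2142/952 - 1435/(-2224))) = √(1/3978 + (2142*(1/952) - 1435*(-1/2224))) = √(1/3978 + (9/4 + 1435/2224)) = √(1/3978 + 6439/2224) = √(12808283/4423536) = √393457645477/368628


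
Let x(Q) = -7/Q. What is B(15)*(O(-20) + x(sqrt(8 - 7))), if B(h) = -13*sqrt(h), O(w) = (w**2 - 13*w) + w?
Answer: -8229*sqrt(15) ≈ -31871.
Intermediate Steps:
O(w) = w**2 - 12*w
B(15)*(O(-20) + x(sqrt(8 - 7))) = (-13*sqrt(15))*(-20*(-12 - 20) - 7/sqrt(8 - 7)) = (-13*sqrt(15))*(-20*(-32) - 7/(sqrt(1))) = (-13*sqrt(15))*(640 - 7/1) = (-13*sqrt(15))*(640 - 7*1) = (-13*sqrt(15))*(640 - 7) = -13*sqrt(15)*633 = -8229*sqrt(15)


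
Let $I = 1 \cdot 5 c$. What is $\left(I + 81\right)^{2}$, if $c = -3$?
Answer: $4356$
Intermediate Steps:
$I = -15$ ($I = 1 \cdot 5 \left(-3\right) = 5 \left(-3\right) = -15$)
$\left(I + 81\right)^{2} = \left(-15 + 81\right)^{2} = 66^{2} = 4356$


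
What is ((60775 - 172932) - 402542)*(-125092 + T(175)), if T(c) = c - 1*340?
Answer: 64469652643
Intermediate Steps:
T(c) = -340 + c (T(c) = c - 340 = -340 + c)
((60775 - 172932) - 402542)*(-125092 + T(175)) = ((60775 - 172932) - 402542)*(-125092 + (-340 + 175)) = (-112157 - 402542)*(-125092 - 165) = -514699*(-125257) = 64469652643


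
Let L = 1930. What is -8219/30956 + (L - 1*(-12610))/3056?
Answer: 6640359/1478149 ≈ 4.4923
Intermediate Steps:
-8219/30956 + (L - 1*(-12610))/3056 = -8219/30956 + (1930 - 1*(-12610))/3056 = -8219*1/30956 + (1930 + 12610)*(1/3056) = -8219/30956 + 14540*(1/3056) = -8219/30956 + 3635/764 = 6640359/1478149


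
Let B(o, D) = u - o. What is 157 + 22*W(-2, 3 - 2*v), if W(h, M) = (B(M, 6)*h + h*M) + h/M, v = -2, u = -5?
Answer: 2595/7 ≈ 370.71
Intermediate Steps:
B(o, D) = -5 - o
W(h, M) = M*h + h/M + h*(-5 - M) (W(h, M) = ((-5 - M)*h + h*M) + h/M = (h*(-5 - M) + M*h) + h/M = (M*h + h*(-5 - M)) + h/M = M*h + h/M + h*(-5 - M))
157 + 22*W(-2, 3 - 2*v) = 157 + 22*(-5*(-2) - 2/(3 - 2*(-2))) = 157 + 22*(10 - 2/(3 + 4)) = 157 + 22*(10 - 2/7) = 157 + 22*(68/7) = 157 + 1496/7 = 2595/7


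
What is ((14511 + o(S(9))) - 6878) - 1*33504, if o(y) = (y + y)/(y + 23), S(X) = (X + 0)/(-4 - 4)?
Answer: -4527443/175 ≈ -25871.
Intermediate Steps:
S(X) = -X/8 (S(X) = X/(-8) = X*(-1/8) = -X/8)
o(y) = 2*y/(23 + y) (o(y) = (2*y)/(23 + y) = 2*y/(23 + y))
((14511 + o(S(9))) - 6878) - 1*33504 = ((14511 + 2*(-1/8*9)/(23 - 1/8*9)) - 6878) - 1*33504 = ((14511 + 2*(-9/8)/(23 - 9/8)) - 6878) - 33504 = ((14511 + 2*(-9/8)/(175/8)) - 6878) - 33504 = ((14511 + 2*(-9/8)*(8/175)) - 6878) - 33504 = ((14511 - 18/175) - 6878) - 33504 = (2539407/175 - 6878) - 33504 = 1335757/175 - 33504 = -4527443/175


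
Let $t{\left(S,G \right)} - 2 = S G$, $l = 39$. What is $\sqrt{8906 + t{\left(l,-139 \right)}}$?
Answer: $\sqrt{3487} \approx 59.051$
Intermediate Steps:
$t{\left(S,G \right)} = 2 + G S$ ($t{\left(S,G \right)} = 2 + S G = 2 + G S$)
$\sqrt{8906 + t{\left(l,-139 \right)}} = \sqrt{8906 + \left(2 - 5421\right)} = \sqrt{8906 - 5419} = \sqrt{3487}$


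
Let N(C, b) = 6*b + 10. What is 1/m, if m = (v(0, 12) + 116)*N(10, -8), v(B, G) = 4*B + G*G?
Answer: -1/9880 ≈ -0.00010121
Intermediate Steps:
N(C, b) = 10 + 6*b
v(B, G) = G² + 4*B (v(B, G) = 4*B + G² = G² + 4*B)
m = -9880 (m = ((12² + 4*0) + 116)*(10 + 6*(-8)) = ((144 + 0) + 116)*(10 - 48) = (144 + 116)*(-38) = 260*(-38) = -9880)
1/m = 1/(-9880) = -1/9880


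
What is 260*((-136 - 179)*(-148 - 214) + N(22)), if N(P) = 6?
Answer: 29649360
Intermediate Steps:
260*((-136 - 179)*(-148 - 214) + N(22)) = 260*((-136 - 179)*(-148 - 214) + 6) = 260*(-315*(-362) + 6) = 260*(114030 + 6) = 260*114036 = 29649360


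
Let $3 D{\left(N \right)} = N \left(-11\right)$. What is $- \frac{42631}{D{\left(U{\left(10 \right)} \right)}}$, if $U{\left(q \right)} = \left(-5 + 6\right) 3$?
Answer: $\frac{42631}{11} \approx 3875.5$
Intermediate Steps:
$U{\left(q \right)} = 3$ ($U{\left(q \right)} = 1 \cdot 3 = 3$)
$D{\left(N \right)} = - \frac{11 N}{3}$ ($D{\left(N \right)} = \frac{N \left(-11\right)}{3} = \frac{\left(-11\right) N}{3} = - \frac{11 N}{3}$)
$- \frac{42631}{D{\left(U{\left(10 \right)} \right)}} = - \frac{42631}{\left(- \frac{11}{3}\right) 3} = - \frac{42631}{-11} = \left(-42631\right) \left(- \frac{1}{11}\right) = \frac{42631}{11}$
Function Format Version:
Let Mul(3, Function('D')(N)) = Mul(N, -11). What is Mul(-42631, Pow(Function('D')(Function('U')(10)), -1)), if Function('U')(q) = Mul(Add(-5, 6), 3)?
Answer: Rational(42631, 11) ≈ 3875.5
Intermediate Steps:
Function('U')(q) = 3 (Function('U')(q) = Mul(1, 3) = 3)
Function('D')(N) = Mul(Rational(-11, 3), N) (Function('D')(N) = Mul(Rational(1, 3), Mul(N, -11)) = Mul(Rational(1, 3), Mul(-11, N)) = Mul(Rational(-11, 3), N))
Mul(-42631, Pow(Function('D')(Function('U')(10)), -1)) = Mul(-42631, Pow(Mul(Rational(-11, 3), 3), -1)) = Mul(-42631, Pow(-11, -1)) = Mul(-42631, Rational(-1, 11)) = Rational(42631, 11)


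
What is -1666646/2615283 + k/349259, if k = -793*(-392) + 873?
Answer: 233168438993/913411125297 ≈ 0.25527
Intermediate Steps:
k = 311729 (k = 310856 + 873 = 311729)
-1666646/2615283 + k/349259 = -1666646/2615283 + 311729/349259 = 233168438993/913411125297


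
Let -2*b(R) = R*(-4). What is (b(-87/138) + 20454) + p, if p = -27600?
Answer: -164387/23 ≈ -7147.3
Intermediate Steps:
b(R) = 2*R (b(R) = -R*(-4)/2 = -(-2)*R = 2*R)
(b(-87/138) + 20454) + p = (2*(-87/138) + 20454) - 27600 = (2*(-87*1/138) + 20454) - 27600 = (2*(-29/46) + 20454) - 27600 = (-29/23 + 20454) - 27600 = 470413/23 - 27600 = -164387/23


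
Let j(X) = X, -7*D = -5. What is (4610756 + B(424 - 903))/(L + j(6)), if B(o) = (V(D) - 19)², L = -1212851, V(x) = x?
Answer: -225943428/59429405 ≈ -3.8019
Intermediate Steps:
D = 5/7 (D = -⅐*(-5) = 5/7 ≈ 0.71429)
B(o) = 16384/49 (B(o) = (5/7 - 19)² = (-128/7)² = 16384/49)
(4610756 + B(424 - 903))/(L + j(6)) = (4610756 + 16384/49)/(-1212851 + 6) = (225943428/49)/(-1212845) = (225943428/49)*(-1/1212845) = -225943428/59429405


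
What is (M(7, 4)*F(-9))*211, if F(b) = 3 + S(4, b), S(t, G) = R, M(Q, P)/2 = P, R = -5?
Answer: -3376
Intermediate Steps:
M(Q, P) = 2*P
S(t, G) = -5
F(b) = -2 (F(b) = 3 - 5 = -2)
(M(7, 4)*F(-9))*211 = ((2*4)*(-2))*211 = (8*(-2))*211 = -16*211 = -3376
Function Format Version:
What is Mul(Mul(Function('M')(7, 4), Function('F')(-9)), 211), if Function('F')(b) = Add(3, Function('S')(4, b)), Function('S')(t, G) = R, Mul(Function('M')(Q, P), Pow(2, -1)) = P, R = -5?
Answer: -3376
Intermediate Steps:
Function('M')(Q, P) = Mul(2, P)
Function('S')(t, G) = -5
Function('F')(b) = -2 (Function('F')(b) = Add(3, -5) = -2)
Mul(Mul(Function('M')(7, 4), Function('F')(-9)), 211) = Mul(Mul(Mul(2, 4), -2), 211) = Mul(Mul(8, -2), 211) = Mul(-16, 211) = -3376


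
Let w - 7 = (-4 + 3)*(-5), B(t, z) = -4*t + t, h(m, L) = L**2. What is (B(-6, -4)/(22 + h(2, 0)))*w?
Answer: 108/11 ≈ 9.8182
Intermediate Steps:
B(t, z) = -3*t
w = 12 (w = 7 + (-4 + 3)*(-5) = 7 - 1*(-5) = 7 + 5 = 12)
(B(-6, -4)/(22 + h(2, 0)))*w = ((-3*(-6))/(22 + 0**2))*12 = (18/(22 + 0))*12 = (18/22)*12 = (18*(1/22))*12 = (9/11)*12 = 108/11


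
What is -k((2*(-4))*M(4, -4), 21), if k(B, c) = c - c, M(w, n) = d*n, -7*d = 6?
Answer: 0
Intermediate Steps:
d = -6/7 (d = -1/7*6 = -6/7 ≈ -0.85714)
M(w, n) = -6*n/7
k(B, c) = 0
-k((2*(-4))*M(4, -4), 21) = -1*0 = 0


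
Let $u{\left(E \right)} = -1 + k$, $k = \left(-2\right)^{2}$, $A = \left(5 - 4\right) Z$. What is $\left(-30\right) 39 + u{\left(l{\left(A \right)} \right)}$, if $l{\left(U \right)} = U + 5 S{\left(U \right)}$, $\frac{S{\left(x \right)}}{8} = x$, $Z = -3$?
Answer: $-1167$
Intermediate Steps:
$S{\left(x \right)} = 8 x$
$A = -3$ ($A = \left(5 - 4\right) \left(-3\right) = 1 \left(-3\right) = -3$)
$k = 4$
$l{\left(U \right)} = 41 U$ ($l{\left(U \right)} = U + 5 \cdot 8 U = U + 40 U = 41 U$)
$u{\left(E \right)} = 3$ ($u{\left(E \right)} = -1 + 4 = 3$)
$\left(-30\right) 39 + u{\left(l{\left(A \right)} \right)} = \left(-30\right) 39 + 3 = -1170 + 3 = -1167$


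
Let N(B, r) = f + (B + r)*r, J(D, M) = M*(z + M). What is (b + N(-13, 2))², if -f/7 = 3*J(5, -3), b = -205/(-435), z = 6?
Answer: 212284900/7569 ≈ 28047.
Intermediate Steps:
J(D, M) = M*(6 + M)
b = 41/87 (b = -205*(-1/435) = 41/87 ≈ 0.47126)
f = 189 (f = -21*(-3*(6 - 3)) = -21*(-3*3) = -21*(-9) = -7*(-27) = 189)
N(B, r) = 189 + r*(B + r) (N(B, r) = 189 + (B + r)*r = 189 + r*(B + r))
(b + N(-13, 2))² = (41/87 + (189 + 2² - 13*2))² = (41/87 + (189 + 4 - 26))² = (41/87 + 167)² = (14570/87)² = 212284900/7569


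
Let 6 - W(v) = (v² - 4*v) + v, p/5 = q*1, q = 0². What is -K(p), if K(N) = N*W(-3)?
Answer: 0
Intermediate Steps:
q = 0
p = 0 (p = 5*(0*1) = 5*0 = 0)
W(v) = 6 - v² + 3*v (W(v) = 6 - ((v² - 4*v) + v) = 6 - (v² - 3*v) = 6 + (-v² + 3*v) = 6 - v² + 3*v)
K(N) = -12*N (K(N) = N*(6 - 1*(-3)² + 3*(-3)) = N*(6 - 1*9 - 9) = N*(6 - 9 - 9) = N*(-12) = -12*N)
-K(p) = -(-12)*0 = -1*0 = 0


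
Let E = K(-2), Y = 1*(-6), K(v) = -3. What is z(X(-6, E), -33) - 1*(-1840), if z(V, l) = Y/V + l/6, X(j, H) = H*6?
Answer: 11009/6 ≈ 1834.8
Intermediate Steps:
Y = -6
E = -3
X(j, H) = 6*H
z(V, l) = -6/V + l/6
z(X(-6, E), -33) - 1*(-1840) = (-6/(6*(-3)) + (⅙)*(-33)) - 1*(-1840) = (-6/(-18) - 11/2) + 1840 = (-6*(-1/18) - 11/2) + 1840 = (⅓ - 11/2) + 1840 = -31/6 + 1840 = 11009/6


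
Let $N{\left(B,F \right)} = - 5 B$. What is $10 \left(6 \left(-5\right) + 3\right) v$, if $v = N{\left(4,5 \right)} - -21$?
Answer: $-270$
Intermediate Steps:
$v = 1$ ($v = \left(-5\right) 4 - -21 = -20 + 21 = 1$)
$10 \left(6 \left(-5\right) + 3\right) v = 10 \left(6 \left(-5\right) + 3\right) 1 = 10 \left(-30 + 3\right) 1 = 10 \left(-27\right) 1 = \left(-270\right) 1 = -270$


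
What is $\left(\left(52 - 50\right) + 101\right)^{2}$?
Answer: $10609$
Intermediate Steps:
$\left(\left(52 - 50\right) + 101\right)^{2} = \left(2 + 101\right)^{2} = 103^{2} = 10609$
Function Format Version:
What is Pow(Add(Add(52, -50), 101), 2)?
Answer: 10609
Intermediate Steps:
Pow(Add(Add(52, -50), 101), 2) = Pow(Add(2, 101), 2) = Pow(103, 2) = 10609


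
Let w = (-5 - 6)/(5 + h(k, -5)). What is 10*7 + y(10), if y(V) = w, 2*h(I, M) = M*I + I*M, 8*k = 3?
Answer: 1662/25 ≈ 66.480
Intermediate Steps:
k = 3/8 (k = (⅛)*3 = 3/8 ≈ 0.37500)
h(I, M) = I*M (h(I, M) = (M*I + I*M)/2 = (I*M + I*M)/2 = (2*I*M)/2 = I*M)
w = -88/25 (w = (-5 - 6)/(5 + (3/8)*(-5)) = -11/(5 - 15/8) = -11/25/8 = -11*8/25 = -88/25 ≈ -3.5200)
y(V) = -88/25
10*7 + y(10) = 10*7 - 88/25 = 70 - 88/25 = 1662/25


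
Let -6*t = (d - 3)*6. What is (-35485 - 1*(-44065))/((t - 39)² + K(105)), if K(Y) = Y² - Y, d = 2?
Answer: 195/281 ≈ 0.69395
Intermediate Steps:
t = 1 (t = -(2 - 3)*6/6 = -(-1)*6/6 = -⅙*(-6) = 1)
(-35485 - 1*(-44065))/((t - 39)² + K(105)) = (-35485 - 1*(-44065))/((1 - 39)² + 105*(-1 + 105)) = (-35485 + 44065)/((-38)² + 105*104) = 8580/(1444 + 10920) = 8580/12364 = 8580*(1/12364) = 195/281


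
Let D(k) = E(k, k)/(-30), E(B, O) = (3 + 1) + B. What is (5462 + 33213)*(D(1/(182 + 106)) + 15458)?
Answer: 1033055404745/1728 ≈ 5.9783e+8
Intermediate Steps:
E(B, O) = 4 + B
D(k) = -2/15 - k/30 (D(k) = (4 + k)/(-30) = (4 + k)*(-1/30) = -2/15 - k/30)
(5462 + 33213)*(D(1/(182 + 106)) + 15458) = (5462 + 33213)*((-2/15 - 1/(30*(182 + 106))) + 15458) = 38675*((-2/15 - 1/30/288) + 15458) = 38675*((-2/15 - 1/30*1/288) + 15458) = 38675*((-2/15 - 1/8640) + 15458) = 38675*(-1153/8640 + 15458) = 38675*(133555967/8640) = 1033055404745/1728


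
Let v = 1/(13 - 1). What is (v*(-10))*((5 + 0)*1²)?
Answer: -25/6 ≈ -4.1667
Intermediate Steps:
v = 1/12 ≈ 0.083333
(v*(-10))*((5 + 0)*1²) = ((1/12)*(-10))*((5 + 0)*1²) = -25/6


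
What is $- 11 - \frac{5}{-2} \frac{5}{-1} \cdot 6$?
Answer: $825$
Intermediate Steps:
$- 11 - \frac{5}{-2} \frac{5}{-1} \cdot 6 = - 11 \left(-5\right) \left(- \frac{1}{2}\right) 5 \left(-1\right) 6 = - 11 \cdot \frac{5}{2} \left(-5\right) 6 = - 11 \left(\left(- \frac{25}{2}\right) 6\right) = \left(-11\right) \left(-75\right) = 825$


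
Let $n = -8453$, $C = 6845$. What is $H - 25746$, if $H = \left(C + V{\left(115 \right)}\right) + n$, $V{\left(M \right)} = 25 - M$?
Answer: $-27444$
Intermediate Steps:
$H = -1698$ ($H = \left(6845 + \left(25 - 115\right)\right) - 8453 = \left(6845 - 90\right) - 8453 = 6755 - 8453 = -1698$)
$H - 25746 = -1698 - 25746 = -27444$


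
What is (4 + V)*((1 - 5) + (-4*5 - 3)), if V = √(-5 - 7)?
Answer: -108 - 54*I*√3 ≈ -108.0 - 93.531*I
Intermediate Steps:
V = 2*I*√3 (V = √(-12) = 2*I*√3 ≈ 3.4641*I)
(4 + V)*((1 - 5) + (-4*5 - 3)) = (4 + 2*I*√3)*((1 - 5) + (-4*5 - 3)) = (4 + 2*I*√3)*(-4 + (-20 - 3)) = (4 + 2*I*√3)*(-4 - 23) = (4 + 2*I*√3)*(-27) = -108 - 54*I*√3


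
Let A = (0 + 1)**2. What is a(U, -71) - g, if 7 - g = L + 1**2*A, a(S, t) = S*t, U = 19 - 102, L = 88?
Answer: 5975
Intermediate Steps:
U = -83
A = 1 (A = 1**2 = 1)
g = -82 (g = 7 - (88 + 1**2*1) = 7 - (88 + 1*1) = 7 - (88 + 1) = 7 - 1*89 = 7 - 89 = -82)
a(U, -71) - g = -83*(-71) - 1*(-82) = 5893 + 82 = 5975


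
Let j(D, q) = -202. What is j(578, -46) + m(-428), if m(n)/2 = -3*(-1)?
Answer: -196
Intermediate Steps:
m(n) = 6 (m(n) = 2*(-3*(-1)) = 2*3 = 6)
j(578, -46) + m(-428) = -202 + 6 = -196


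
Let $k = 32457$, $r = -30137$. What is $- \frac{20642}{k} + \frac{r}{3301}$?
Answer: $- \frac{1046295851}{107140557} \approx -9.7656$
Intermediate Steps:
$- \frac{20642}{k} + \frac{r}{3301} = - \frac{20642}{32457} - \frac{30137}{3301} = - \frac{1046295851}{107140557}$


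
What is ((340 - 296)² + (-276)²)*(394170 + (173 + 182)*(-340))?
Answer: 21361288640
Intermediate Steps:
((340 - 296)² + (-276)²)*(394170 + (173 + 182)*(-340)) = (44² + 76176)*(394170 + 355*(-340)) = (1936 + 76176)*(394170 - 120700) = 78112*273470 = 21361288640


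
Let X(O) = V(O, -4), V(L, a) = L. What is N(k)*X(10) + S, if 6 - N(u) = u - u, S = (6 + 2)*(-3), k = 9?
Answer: 36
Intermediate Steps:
S = -24 (S = 8*(-3) = -24)
X(O) = O
N(u) = 6 (N(u) = 6 - (u - u) = 6 - 1*0 = 6 + 0 = 6)
N(k)*X(10) + S = 6*10 - 24 = 60 - 24 = 36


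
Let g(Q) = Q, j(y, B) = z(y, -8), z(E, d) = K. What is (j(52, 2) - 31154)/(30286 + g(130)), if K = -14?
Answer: -1948/1901 ≈ -1.0247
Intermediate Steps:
z(E, d) = -14
j(y, B) = -14
(j(52, 2) - 31154)/(30286 + g(130)) = (-14 - 31154)/(30286 + 130) = -31168/30416 = -31168*1/30416 = -1948/1901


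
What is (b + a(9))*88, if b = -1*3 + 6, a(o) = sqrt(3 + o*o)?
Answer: 264 + 176*sqrt(21) ≈ 1070.5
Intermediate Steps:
a(o) = sqrt(3 + o**2)
b = 3 (b = -3 + 6 = 3)
(b + a(9))*88 = (3 + sqrt(3 + 9**2))*88 = (3 + sqrt(3 + 81))*88 = (3 + sqrt(84))*88 = (3 + 2*sqrt(21))*88 = 264 + 176*sqrt(21)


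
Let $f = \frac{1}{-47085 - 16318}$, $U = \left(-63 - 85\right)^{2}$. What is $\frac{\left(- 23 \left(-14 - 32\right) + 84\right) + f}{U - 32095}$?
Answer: $- \frac{72406225}{646139973} \approx -0.11206$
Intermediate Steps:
$U = 21904$ ($U = \left(-148\right)^{2} = 21904$)
$f = - \frac{1}{63403}$ ($f = \frac{1}{-47085 - 16318} = \frac{1}{-63403} = - \frac{1}{63403} \approx -1.5772 \cdot 10^{-5}$)
$\frac{\left(- 23 \left(-14 - 32\right) + 84\right) + f}{U - 32095} = \frac{\left(- 23 \left(-14 - 32\right) + 84\right) - \frac{1}{63403}}{21904 - 32095} = \frac{\left(\left(-23\right) \left(-46\right) + 84\right) - \frac{1}{63403}}{-10191} = \left(\left(1058 + 84\right) - \frac{1}{63403}\right) \left(- \frac{1}{10191}\right) = \left(1142 - \frac{1}{63403}\right) \left(- \frac{1}{10191}\right) = \frac{72406225}{63403} \left(- \frac{1}{10191}\right) = - \frac{72406225}{646139973}$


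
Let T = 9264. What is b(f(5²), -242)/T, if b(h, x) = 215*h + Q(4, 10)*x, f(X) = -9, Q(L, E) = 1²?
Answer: -2177/9264 ≈ -0.23500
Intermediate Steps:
Q(L, E) = 1
b(h, x) = x + 215*h (b(h, x) = 215*h + 1*x = 215*h + x = x + 215*h)
b(f(5²), -242)/T = (-242 + 215*(-9))/9264 = (-242 - 1935)*(1/9264) = -2177*1/9264 = -2177/9264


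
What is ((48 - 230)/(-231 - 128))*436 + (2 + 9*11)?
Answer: 115611/359 ≈ 322.04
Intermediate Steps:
((48 - 230)/(-231 - 128))*436 + (2 + 9*11) = -182/(-359)*436 + (2 + 99) = -182*(-1/359)*436 + 101 = (182/359)*436 + 101 = 79352/359 + 101 = 115611/359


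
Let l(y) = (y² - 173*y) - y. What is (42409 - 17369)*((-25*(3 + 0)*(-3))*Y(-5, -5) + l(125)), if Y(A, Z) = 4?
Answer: -130834000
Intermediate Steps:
l(y) = y² - 174*y
(42409 - 17369)*((-25*(3 + 0)*(-3))*Y(-5, -5) + l(125)) = (42409 - 17369)*(-25*(3 + 0)*(-3)*4 + 125*(-174 + 125)) = 25040*(-75*(-3)*4 + 125*(-49)) = 25040*(-25*(-9)*4 - 6125) = 25040*(225*4 - 6125) = 25040*(900 - 6125) = 25040*(-5225) = -130834000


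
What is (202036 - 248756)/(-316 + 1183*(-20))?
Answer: 5840/2997 ≈ 1.9486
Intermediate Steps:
(202036 - 248756)/(-316 + 1183*(-20)) = -46720/(-316 - 23660) = -46720/(-23976) = -46720*(-1/23976) = 5840/2997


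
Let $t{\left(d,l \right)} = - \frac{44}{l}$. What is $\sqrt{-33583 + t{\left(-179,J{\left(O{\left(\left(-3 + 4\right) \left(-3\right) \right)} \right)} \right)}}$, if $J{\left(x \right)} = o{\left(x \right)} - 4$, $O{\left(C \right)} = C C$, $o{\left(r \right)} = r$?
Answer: $\frac{i \sqrt{839795}}{5} \approx 183.28 i$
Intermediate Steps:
$O{\left(C \right)} = C^{2}$
$J{\left(x \right)} = -4 + x$ ($J{\left(x \right)} = x - 4 = -4 + x$)
$\sqrt{-33583 + t{\left(-179,J{\left(O{\left(\left(-3 + 4\right) \left(-3\right) \right)} \right)} \right)}} = \sqrt{-33583 - \frac{44}{-4 + \left(\left(-3 + 4\right) \left(-3\right)\right)^{2}}} = \sqrt{-33583 - \frac{44}{-4 + \left(1 \left(-3\right)\right)^{2}}} = \sqrt{-33583 - \frac{44}{-4 + \left(-3\right)^{2}}} = \sqrt{-33583 - \frac{44}{-4 + 9}} = \sqrt{-33583 - \frac{44}{5}} = \sqrt{- \frac{167959}{5}} = \frac{i \sqrt{839795}}{5}$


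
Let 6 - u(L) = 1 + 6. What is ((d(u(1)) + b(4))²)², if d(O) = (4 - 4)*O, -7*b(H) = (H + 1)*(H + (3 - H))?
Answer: 50625/2401 ≈ 21.085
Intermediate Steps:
u(L) = -1 (u(L) = 6 - (1 + 6) = 6 - 1*7 = 6 - 7 = -1)
b(H) = -3/7 - 3*H/7 (b(H) = -(H + 1)*(H + (3 - H))/7 = -(1 + H)*3/7 = -(3 + 3*H)/7 = -3/7 - 3*H/7)
d(O) = 0 (d(O) = 0*O = 0)
((d(u(1)) + b(4))²)² = ((0 + (-3/7 - 3/7*4))²)² = ((0 + (-3/7 - 12/7))²)² = ((0 - 15/7)²)² = ((-15/7)²)² = (225/49)² = 50625/2401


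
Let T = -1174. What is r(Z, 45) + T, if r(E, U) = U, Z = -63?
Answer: -1129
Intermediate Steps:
r(Z, 45) + T = 45 - 1174 = -1129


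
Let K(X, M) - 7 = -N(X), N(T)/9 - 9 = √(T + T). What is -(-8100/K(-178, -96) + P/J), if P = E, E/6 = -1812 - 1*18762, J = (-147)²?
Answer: -121067001/10297889 + 18225*I*√89/4289 ≈ -11.756 + 40.087*I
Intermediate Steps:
N(T) = 81 + 9*√2*√T (N(T) = 81 + 9*√(T + T) = 81 + 9*√(2*T) = 81 + 9*(√2*√T) = 81 + 9*√2*√T)
J = 21609
E = -123444 (E = 6*(-1812 - 1*18762) = 6*(-1812 - 18762) = 6*(-20574) = -123444)
K(X, M) = -74 - 9*√2*√X (K(X, M) = 7 - (81 + 9*√2*√X) = 7 + (-81 - 9*√2*√X) = -74 - 9*√2*√X)
P = -123444
-(-8100/K(-178, -96) + P/J) = -(-8100/(-74 - 9*√2*√(-178)) - 123444/21609) = -(-8100/(-74 - 9*√2*I*√178) - 123444*1/21609) = -(-8100/(-74 - 18*I*√89) - 13716/2401) = -(-13716/2401 - 8100/(-74 - 18*I*√89)) = 13716/2401 + 8100/(-74 - 18*I*√89)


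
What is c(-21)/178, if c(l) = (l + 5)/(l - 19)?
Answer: 1/445 ≈ 0.0022472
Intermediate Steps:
c(l) = (5 + l)/(-19 + l)
c(-21)/178 = ((5 - 21)/(-19 - 21))/178 = (-16/(-40))*(1/178) = -1/40*(-16)*(1/178) = (2/5)*(1/178) = 1/445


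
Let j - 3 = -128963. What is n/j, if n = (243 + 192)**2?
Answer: -37845/25792 ≈ -1.4673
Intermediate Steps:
n = 189225 (n = 435**2 = 189225)
j = -128960 (j = 3 - 128963 = -128960)
n/j = 189225/(-128960) = 189225*(-1/128960) = -37845/25792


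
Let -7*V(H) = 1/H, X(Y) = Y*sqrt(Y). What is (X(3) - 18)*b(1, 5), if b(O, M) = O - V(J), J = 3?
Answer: -132/7 + 22*sqrt(3)/7 ≈ -13.414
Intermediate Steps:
X(Y) = Y**(3/2)
V(H) = -1/(7*H)
b(O, M) = 1/21 + O (b(O, M) = O - (-1)/(7*3) = O - 1*(-1/21) = O + 1/21 = 1/21 + O)
(X(3) - 18)*b(1, 5) = (3**(3/2) - 18)*(1/21 + 1) = (3*sqrt(3) - 18)*(22/21) = (-18 + 3*sqrt(3))*(22/21) = -132/7 + 22*sqrt(3)/7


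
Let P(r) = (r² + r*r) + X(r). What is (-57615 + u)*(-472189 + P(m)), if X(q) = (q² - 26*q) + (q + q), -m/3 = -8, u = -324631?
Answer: 180052009102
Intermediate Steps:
m = 24 (m = -3*(-8) = 24)
X(q) = q² - 24*q (X(q) = (q² - 26*q) + 2*q = q² - 24*q)
P(r) = 2*r² + r*(-24 + r) (P(r) = (r² + r*r) + r*(-24 + r) = (r² + r²) + r*(-24 + r) = 2*r² + r*(-24 + r))
(-57615 + u)*(-472189 + P(m)) = (-57615 - 324631)*(-472189 + 3*24*(-8 + 24)) = -382246*(-472189 + 3*24*16) = -382246*(-472189 + 1152) = -382246*(-471037) = 180052009102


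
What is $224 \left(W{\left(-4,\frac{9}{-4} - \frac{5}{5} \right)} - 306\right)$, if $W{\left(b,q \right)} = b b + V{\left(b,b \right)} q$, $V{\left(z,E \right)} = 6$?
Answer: $-69328$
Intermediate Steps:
$W{\left(b,q \right)} = b^{2} + 6 q$ ($W{\left(b,q \right)} = b b + 6 q = b^{2} + 6 q$)
$224 \left(W{\left(-4,\frac{9}{-4} - \frac{5}{5} \right)} - 306\right) = 224 \left(\left(\left(-4\right)^{2} + 6 \left(\frac{9}{-4} - \frac{5}{5}\right)\right) - 306\right) = 224 \left(\left(16 + 6 \left(9 \left(- \frac{1}{4}\right) - 1\right)\right) - 306\right) = 224 \left(\left(16 + 6 \left(- \frac{9}{4} - 1\right)\right) - 306\right) = 224 \left(\left(16 + 6 \left(- \frac{13}{4}\right)\right) - 306\right) = 224 \left(\left(16 - \frac{39}{2}\right) - 306\right) = 224 \left(- \frac{7}{2} - 306\right) = 224 \left(- \frac{619}{2}\right) = -69328$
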